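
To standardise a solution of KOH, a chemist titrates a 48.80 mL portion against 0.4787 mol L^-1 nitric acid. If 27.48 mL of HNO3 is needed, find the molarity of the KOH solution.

n(HNO3) delivered = 0.4787 x 0.02748 = 0.01315 mol.
For a 1:1 reaction, n(KOH) = 0.01315 mol.
[KOH] = 0.01315 mol / 0.04880 L = 0.270 M.

0.270 M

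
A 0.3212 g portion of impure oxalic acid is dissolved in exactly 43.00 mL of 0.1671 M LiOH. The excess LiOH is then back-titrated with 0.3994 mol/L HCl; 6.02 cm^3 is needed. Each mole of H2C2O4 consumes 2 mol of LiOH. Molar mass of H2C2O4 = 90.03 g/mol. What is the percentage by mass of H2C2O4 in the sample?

Total n(LiOH) added = 0.1671 x 0.04300 = 0.007185 mol.
n(HCl) used = 0.3994 x 0.006020 = 0.002404 mol, which equals the excess n(LiOH).
So n(LiOH) consumed by the sample = 0.007185 - 0.002404 = 0.004781 mol.
n(H2C2O4) = 0.004781 / 2 = 0.002390 mol.
mass H2C2O4 = 0.002390 x 90.03 = 0.2152 g, so %H2C2O4 = 0.2152/0.3212 x 100 = 67.0%.

67.0%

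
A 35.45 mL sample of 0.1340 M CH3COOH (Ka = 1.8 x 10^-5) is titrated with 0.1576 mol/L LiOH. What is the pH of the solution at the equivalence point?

8.80

n(CH3COOH) = 0.1340 x 0.03545 = 0.004750 mol; V(LiOH) at equivalence = 0.004750/0.1576 = 0.03014 L.
At equivalence all the acid is converted to CH3COO-; total volume = 0.03545 + 0.03014 = 0.06559 L, so [CH3COO-] = 0.004750/0.06559 = 0.07242 M.
Kb = Kw/Ka = 1.0e-14 / 1.8 x 10^-5 = 5.56e-10.
[OH^-] = sqrt(Kb x [CH3COO-]) = sqrt(5.56e-10 x 0.07242) = 6.34e-6 M.
pOH = 5.20, so pH = 14.00 - 5.20 = 8.80.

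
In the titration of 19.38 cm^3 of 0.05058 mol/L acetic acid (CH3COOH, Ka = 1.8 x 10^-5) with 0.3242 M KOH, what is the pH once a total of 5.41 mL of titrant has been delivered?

12.49

n(acid) = 0.05058 x 0.01938 = 0.0009802 mol; n(KOH) added = 0.3242 x 0.005410 = 0.001754 mol.
Base is in excess by 0.001754 - 0.0009802 = 0.0007737 mol in a total volume of 0.02479 L.
[OH^-] = 0.0007737/0.02479 = 0.03121 M, so pOH = 1.51 and pH = 14.00 - 1.51 = 12.49.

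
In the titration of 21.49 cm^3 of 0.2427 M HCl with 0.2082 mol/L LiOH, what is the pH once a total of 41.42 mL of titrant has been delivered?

12.73

n(acid) = 0.2427 x 0.02149 = 0.005216 mol; n(LiOH) added = 0.2082 x 0.04142 = 0.008624 mol.
Base is in excess by 0.008624 - 0.005216 = 0.003408 mol in a total volume of 0.06291 L.
[OH^-] = 0.003408/0.06291 = 0.05417 M, so pOH = 1.27 and pH = 14.00 - 1.27 = 12.73.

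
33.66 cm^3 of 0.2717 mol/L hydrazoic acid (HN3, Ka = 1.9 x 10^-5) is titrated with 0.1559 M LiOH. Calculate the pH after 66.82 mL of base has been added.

12.10

n(acid) = 0.2717 x 0.03366 = 0.009145 mol; n(LiOH) added = 0.1559 x 0.06682 = 0.01042 mol.
Base is in excess by 0.01042 - 0.009145 = 0.001272 mol in a total volume of 0.1005 L.
[OH^-] = 0.001272/0.1005 = 0.01266 M, so pOH = 1.90 and pH = 14.00 - 1.90 = 12.10.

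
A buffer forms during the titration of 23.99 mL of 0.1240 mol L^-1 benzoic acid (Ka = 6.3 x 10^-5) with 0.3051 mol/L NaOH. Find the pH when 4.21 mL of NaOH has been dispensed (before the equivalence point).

4.08

Initial n(C6H5COOH) = 0.1240 x 0.02399 = 0.002975 mol.
n(NaOH) added = 0.3051 x 0.004210 = 0.001284 mol, converting that many moles of C6H5COOH to C6H5COO-.
Remaining n(C6H5COOH) = 0.001690 mol; n(C6H5COO-) = 0.001284 mol.
By Henderson-Hasselbalch, pH = pKa + log([A^-]/[HA]) = 4.20 + log(0.001284/0.001690) = 4.20 + (-0.12) = 4.08.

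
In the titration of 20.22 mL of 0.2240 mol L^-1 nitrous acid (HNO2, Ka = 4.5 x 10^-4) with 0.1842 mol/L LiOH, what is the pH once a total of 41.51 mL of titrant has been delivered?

12.70

n(acid) = 0.2240 x 0.02022 = 0.004529 mol; n(LiOH) added = 0.1842 x 0.04151 = 0.007646 mol.
Base is in excess by 0.007646 - 0.004529 = 0.003117 mol in a total volume of 0.06173 L.
[OH^-] = 0.003117/0.06173 = 0.05049 M, so pOH = 1.30 and pH = 14.00 - 1.30 = 12.70.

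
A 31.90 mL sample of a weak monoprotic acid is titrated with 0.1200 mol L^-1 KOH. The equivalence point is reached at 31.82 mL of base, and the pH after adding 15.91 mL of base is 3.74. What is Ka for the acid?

15.91 mL is half of the equivalence volume, so this is the half-equivalence point where [HA] = [A^-].
At half-equivalence pH = pKa, so pKa = 3.74.
Ka = 10^(-3.74) = 1.8 x 10^-4.

1.8 x 10^-4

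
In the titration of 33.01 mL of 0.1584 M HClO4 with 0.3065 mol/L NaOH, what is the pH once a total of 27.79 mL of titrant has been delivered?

12.73

n(acid) = 0.1584 x 0.03301 = 0.005229 mol; n(NaOH) added = 0.3065 x 0.02779 = 0.008518 mol.
Base is in excess by 0.008518 - 0.005229 = 0.003289 mol in a total volume of 0.06080 L.
[OH^-] = 0.003289/0.06080 = 0.05409 M, so pOH = 1.27 and pH = 14.00 - 1.27 = 12.73.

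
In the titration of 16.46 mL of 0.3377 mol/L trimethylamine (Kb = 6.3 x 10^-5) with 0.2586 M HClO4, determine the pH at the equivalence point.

5.32

n((CH3)3N) = 0.3377 x 0.01646 = 0.005559 mol; V(HClO4) at equivalence = 0.005559/0.2586 = 0.02149 L.
At equivalence the base is fully converted to (CH3)3NH+; total volume = 0.03795 L, so [(CH3)3NH+] = 0.005559/0.03795 = 0.1465 M.
Ka((CH3)3NH+) = Kw/Kb = 1.0e-14 / 6.3 x 10^-5 = 1.59e-10.
[H^+] = sqrt(Ka x [(CH3)3NH+]) = sqrt(1.59e-10 x 0.1465) = 4.82e-6 M.
pH = -log(4.82e-6) = 5.32.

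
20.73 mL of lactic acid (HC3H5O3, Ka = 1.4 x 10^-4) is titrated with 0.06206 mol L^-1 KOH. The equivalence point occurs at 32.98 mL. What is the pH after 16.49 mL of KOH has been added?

16.49 mL is exactly half the equivalence volume (32.98/2), i.e. the half-equivalence point.
There, n(HA) = n(A^-), so pH = pKa = -log(1.4 x 10^-4) = 3.85.

3.85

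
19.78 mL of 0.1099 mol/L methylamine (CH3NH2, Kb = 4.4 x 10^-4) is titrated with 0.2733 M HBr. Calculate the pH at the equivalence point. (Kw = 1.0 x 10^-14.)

n(CH3NH2) = 0.1099 x 0.01978 = 0.002174 mol; V(HBr) at equivalence = 0.002174/0.2733 = 0.007954 L.
At equivalence the base is fully converted to CH3NH3+; total volume = 0.02773 L, so [CH3NH3+] = 0.002174/0.02773 = 0.07838 M.
Ka(CH3NH3+) = Kw/Kb = 1.0e-14 / 4.4 x 10^-4 = 2.27e-11.
[H^+] = sqrt(Ka x [CH3NH3+]) = sqrt(2.27e-11 x 0.07838) = 1.33e-6 M.
pH = -log(1.33e-6) = 5.87.

5.87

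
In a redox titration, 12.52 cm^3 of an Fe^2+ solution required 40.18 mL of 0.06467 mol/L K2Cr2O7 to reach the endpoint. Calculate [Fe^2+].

1.25 M

n(K2Cr2O7) = 0.06467 x 0.04018 = 0.002598 mol.
From the balanced equation, 1 mol K2Cr2O7 reacts with 6 mol Fe^2+, so n(Fe^2+) = 0.002598 x 6/1 = 0.01559 mol.
[Fe^2+] = 0.01559 / 0.01252 L = 1.25 M.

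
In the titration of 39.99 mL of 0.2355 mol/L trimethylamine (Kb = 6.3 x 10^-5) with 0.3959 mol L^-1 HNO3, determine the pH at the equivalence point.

n((CH3)3N) = 0.2355 x 0.03999 = 0.009418 mol; V(HNO3) at equivalence = 0.009418/0.3959 = 0.02379 L.
At equivalence the base is fully converted to (CH3)3NH+; total volume = 0.06378 L, so [(CH3)3NH+] = 0.009418/0.06378 = 0.1477 M.
Ka((CH3)3NH+) = Kw/Kb = 1.0e-14 / 6.3 x 10^-5 = 1.59e-10.
[H^+] = sqrt(Ka x [(CH3)3NH+]) = sqrt(1.59e-10 x 0.1477) = 4.84e-6 M.
pH = -log(4.84e-6) = 5.32.

5.32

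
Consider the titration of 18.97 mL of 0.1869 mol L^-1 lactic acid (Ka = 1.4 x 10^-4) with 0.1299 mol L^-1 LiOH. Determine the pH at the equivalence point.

n(HC3H5O3) = 0.1869 x 0.01897 = 0.003545 mol; V(LiOH) at equivalence = 0.003545/0.1299 = 0.02729 L.
At equivalence all the acid is converted to C3H5O3-; total volume = 0.01897 + 0.02729 = 0.04626 L, so [C3H5O3-] = 0.003545/0.04626 = 0.07664 M.
Kb = Kw/Ka = 1.0e-14 / 1.4 x 10^-4 = 7.14e-11.
[OH^-] = sqrt(Kb x [C3H5O3-]) = sqrt(7.14e-11 x 0.07664) = 2.34e-6 M.
pOH = 5.63, so pH = 14.00 - 5.63 = 8.37.

8.37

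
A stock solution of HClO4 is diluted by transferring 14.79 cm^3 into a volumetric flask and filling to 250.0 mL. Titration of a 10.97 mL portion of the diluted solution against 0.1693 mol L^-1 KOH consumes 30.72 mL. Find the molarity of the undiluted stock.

n(KOH) = 0.1693 x 0.03072 = 0.005201 mol.
n(HClO4) in the aliquot = 0.005201 mol.
[diluted HClO4] = 0.005201 / 0.01097 = 0.4741 M.
Dilution factor = 250.0/14.79 = 16.90, so [stock] = 0.4741 x 16.90 = 8.01 M.

8.01 M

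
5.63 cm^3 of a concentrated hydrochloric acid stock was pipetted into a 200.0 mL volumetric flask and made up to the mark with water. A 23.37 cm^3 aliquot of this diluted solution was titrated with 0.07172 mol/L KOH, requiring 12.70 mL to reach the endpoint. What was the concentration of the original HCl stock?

n(KOH) = 0.07172 x 0.01270 = 0.0009108 mol.
n(HCl) in the aliquot = 0.0009108 mol.
[diluted HCl] = 0.0009108 / 0.02337 = 0.03897 M.
Dilution factor = 200.0/5.630 = 35.52, so [stock] = 0.03897 x 35.52 = 1.38 M.

1.38 M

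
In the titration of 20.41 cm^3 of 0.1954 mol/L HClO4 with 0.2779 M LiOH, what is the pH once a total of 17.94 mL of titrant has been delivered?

n(acid) = 0.1954 x 0.02041 = 0.003988 mol; n(LiOH) added = 0.2779 x 0.01794 = 0.004986 mol.
Base is in excess by 0.004986 - 0.003988 = 0.0009974 mol in a total volume of 0.03835 L.
[OH^-] = 0.0009974/0.03835 = 0.02601 M, so pOH = 1.58 and pH = 14.00 - 1.58 = 12.42.

12.42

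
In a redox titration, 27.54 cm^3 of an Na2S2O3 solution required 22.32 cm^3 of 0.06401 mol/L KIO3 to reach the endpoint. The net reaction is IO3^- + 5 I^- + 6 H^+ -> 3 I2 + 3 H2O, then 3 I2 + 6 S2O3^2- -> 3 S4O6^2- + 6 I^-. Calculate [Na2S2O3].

n(KIO3) = 0.06401 x 0.02232 = 0.001429 mol.
From the balanced equation, 1 mol KIO3 reacts with 6 mol Na2S2O3, so n(Na2S2O3) = 0.001429 x 6/1 = 0.008572 mol.
[Na2S2O3] = 0.008572 / 0.02754 L = 0.311 M.

0.311 M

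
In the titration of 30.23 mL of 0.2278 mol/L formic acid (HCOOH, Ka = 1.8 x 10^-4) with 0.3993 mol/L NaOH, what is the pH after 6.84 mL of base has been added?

Initial n(HCOOH) = 0.2278 x 0.03023 = 0.006886 mol.
n(NaOH) added = 0.3993 x 0.006840 = 0.002731 mol, converting that many moles of HCOOH to HCOO-.
Remaining n(HCOOH) = 0.004155 mol; n(HCOO-) = 0.002731 mol.
By Henderson-Hasselbalch, pH = pKa + log([A^-]/[HA]) = 3.74 + log(0.002731/0.004155) = 3.74 + (-0.18) = 3.56.

3.56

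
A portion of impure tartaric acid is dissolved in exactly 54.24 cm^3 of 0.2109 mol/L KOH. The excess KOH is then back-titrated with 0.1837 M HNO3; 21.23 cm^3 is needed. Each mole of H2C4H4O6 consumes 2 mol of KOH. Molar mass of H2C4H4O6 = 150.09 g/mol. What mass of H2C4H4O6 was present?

Total n(KOH) added = 0.2109 x 0.05424 = 0.01144 mol.
n(HNO3) used = 0.1837 x 0.02123 = 0.003900 mol, which equals the excess n(KOH).
So n(KOH) consumed by the sample = 0.01144 - 0.003900 = 0.007539 mol.
n(H2C4H4O6) = 0.007539 / 2 = 0.003770 mol.
mass = 0.003770 mol x 150.09 g/mol = 0.566 g.

0.566 g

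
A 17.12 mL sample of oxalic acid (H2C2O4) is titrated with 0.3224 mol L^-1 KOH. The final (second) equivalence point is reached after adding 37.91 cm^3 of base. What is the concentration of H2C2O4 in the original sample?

n(KOH) = 0.3224 x 0.03791 = 0.01222 mol.
At the final (second) equivalence point, 2 mol OH^- react per mol H2C2O4, so n(H2C2O4) = 0.01222 / 2 = 0.006111 mol.
[H2C2O4] = 0.006111 / 0.01712 L = 0.357 M.

0.357 M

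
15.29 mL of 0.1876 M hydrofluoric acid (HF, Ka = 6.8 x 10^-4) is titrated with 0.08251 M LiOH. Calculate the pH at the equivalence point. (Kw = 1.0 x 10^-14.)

n(HF) = 0.1876 x 0.01529 = 0.002868 mol; V(LiOH) at equivalence = 0.002868/0.08251 = 0.03476 L.
At equivalence all the acid is converted to F-; total volume = 0.01529 + 0.03476 = 0.05005 L, so [F-] = 0.002868/0.05005 = 0.05731 M.
Kb = Kw/Ka = 1.0e-14 / 6.8 x 10^-4 = 1.47e-11.
[OH^-] = sqrt(Kb x [F-]) = sqrt(1.47e-11 x 0.05731) = 9.18e-7 M.
pOH = 6.04, so pH = 14.00 - 6.04 = 7.96.

7.96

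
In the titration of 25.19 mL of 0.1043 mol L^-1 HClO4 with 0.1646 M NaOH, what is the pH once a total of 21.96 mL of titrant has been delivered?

12.32

n(acid) = 0.1043 x 0.02519 = 0.002627 mol; n(NaOH) added = 0.1646 x 0.02196 = 0.003615 mol.
Base is in excess by 0.003615 - 0.002627 = 0.0009873 mol in a total volume of 0.04715 L.
[OH^-] = 0.0009873/0.04715 = 0.02094 M, so pOH = 1.68 and pH = 14.00 - 1.68 = 12.32.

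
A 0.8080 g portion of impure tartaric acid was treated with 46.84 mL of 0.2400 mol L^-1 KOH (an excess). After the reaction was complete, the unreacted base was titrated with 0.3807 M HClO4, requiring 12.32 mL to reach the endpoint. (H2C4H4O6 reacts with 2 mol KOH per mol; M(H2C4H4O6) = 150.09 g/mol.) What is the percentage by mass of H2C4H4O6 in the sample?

Total n(KOH) added = 0.2400 x 0.04684 = 0.01124 mol.
n(HClO4) used = 0.3807 x 0.01232 = 0.004690 mol, which equals the excess n(KOH).
So n(KOH) consumed by the sample = 0.01124 - 0.004690 = 0.006551 mol.
n(H2C4H4O6) = 0.006551 / 2 = 0.003276 mol.
mass H2C4H4O6 = 0.003276 x 150.09 = 0.4916 g, so %H2C4H4O6 = 0.4916/0.8080 x 100 = 60.8%.

60.8%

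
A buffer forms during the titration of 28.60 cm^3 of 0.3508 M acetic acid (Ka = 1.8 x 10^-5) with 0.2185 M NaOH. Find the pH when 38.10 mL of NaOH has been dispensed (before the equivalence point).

Initial n(CH3COOH) = 0.3508 x 0.02860 = 0.01003 mol.
n(NaOH) added = 0.2185 x 0.03810 = 0.008325 mol, converting that many moles of CH3COOH to CH3COO-.
Remaining n(CH3COOH) = 0.001708 mol; n(CH3COO-) = 0.008325 mol.
By Henderson-Hasselbalch, pH = pKa + log([A^-]/[HA]) = 4.74 + log(0.008325/0.001708) = 4.74 + (+0.69) = 5.43.

5.43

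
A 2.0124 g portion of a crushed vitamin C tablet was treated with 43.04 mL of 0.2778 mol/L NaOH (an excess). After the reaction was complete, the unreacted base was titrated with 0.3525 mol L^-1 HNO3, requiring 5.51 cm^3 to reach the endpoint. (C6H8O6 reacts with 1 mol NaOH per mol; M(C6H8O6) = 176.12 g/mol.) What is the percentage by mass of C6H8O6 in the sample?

Total n(NaOH) added = 0.2778 x 0.04304 = 0.01196 mol.
n(HNO3) used = 0.3525 x 0.005510 = 0.001942 mol, which equals the excess n(NaOH).
So n(NaOH) consumed by the sample = 0.01196 - 0.001942 = 0.01001 mol.
n(C6H8O6) = 0.01001 / 1 = 0.01001 mol.
mass C6H8O6 = 0.01001 x 176.12 = 1.764 g, so %C6H8O6 = 1.764/2.0124 x 100 = 87.6%.

87.6%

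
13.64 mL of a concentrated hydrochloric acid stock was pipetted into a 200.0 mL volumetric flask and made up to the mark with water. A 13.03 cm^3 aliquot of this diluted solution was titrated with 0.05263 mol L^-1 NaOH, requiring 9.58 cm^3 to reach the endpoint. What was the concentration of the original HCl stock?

n(NaOH) = 0.05263 x 0.009580 = 0.0005042 mol.
n(HCl) in the aliquot = 0.0005042 mol.
[diluted HCl] = 0.0005042 / 0.01303 = 0.03869 M.
Dilution factor = 200.0/13.64 = 14.66, so [stock] = 0.03869 x 14.66 = 0.567 M.

0.567 M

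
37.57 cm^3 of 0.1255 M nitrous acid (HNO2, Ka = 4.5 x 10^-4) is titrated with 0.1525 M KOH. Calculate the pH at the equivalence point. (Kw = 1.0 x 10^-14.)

n(HNO2) = 0.1255 x 0.03757 = 0.004715 mol; V(KOH) at equivalence = 0.004715/0.1525 = 0.03092 L.
At equivalence all the acid is converted to NO2-; total volume = 0.03757 + 0.03092 = 0.06849 L, so [NO2-] = 0.004715/0.06849 = 0.06884 M.
Kb = Kw/Ka = 1.0e-14 / 4.5 x 10^-4 = 2.22e-11.
[OH^-] = sqrt(Kb x [NO2-]) = sqrt(2.22e-11 x 0.06884) = 1.24e-6 M.
pOH = 5.91, so pH = 14.00 - 5.91 = 8.09.

8.09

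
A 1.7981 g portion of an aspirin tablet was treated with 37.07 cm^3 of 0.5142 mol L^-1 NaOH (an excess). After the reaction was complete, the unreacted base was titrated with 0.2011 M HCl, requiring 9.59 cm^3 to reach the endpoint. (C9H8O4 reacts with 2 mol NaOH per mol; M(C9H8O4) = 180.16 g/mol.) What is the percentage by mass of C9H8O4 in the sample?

85.8%

Total n(NaOH) added = 0.5142 x 0.03707 = 0.01906 mol.
n(HCl) used = 0.2011 x 0.009590 = 0.001929 mol, which equals the excess n(NaOH).
So n(NaOH) consumed by the sample = 0.01906 - 0.001929 = 0.01713 mol.
n(C9H8O4) = 0.01713 / 2 = 0.008566 mol.
mass C9H8O4 = 0.008566 x 180.16 = 1.543 g, so %C9H8O4 = 1.543/1.7981 x 100 = 85.8%.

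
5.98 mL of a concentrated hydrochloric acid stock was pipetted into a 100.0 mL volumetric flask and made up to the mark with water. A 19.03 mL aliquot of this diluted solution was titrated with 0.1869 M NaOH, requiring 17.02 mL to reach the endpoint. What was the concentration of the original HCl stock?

2.80 M

n(NaOH) = 0.1869 x 0.01702 = 0.003181 mol.
n(HCl) in the aliquot = 0.003181 mol.
[diluted HCl] = 0.003181 / 0.01903 = 0.1672 M.
Dilution factor = 100.0/5.980 = 16.72, so [stock] = 0.1672 x 16.72 = 2.80 M.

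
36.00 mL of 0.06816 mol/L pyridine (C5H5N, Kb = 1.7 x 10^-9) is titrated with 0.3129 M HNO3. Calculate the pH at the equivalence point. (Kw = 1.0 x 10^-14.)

n(C5H5N) = 0.06816 x 0.03600 = 0.002454 mol; V(HNO3) at equivalence = 0.002454/0.3129 = 0.007842 L.
At equivalence the base is fully converted to C5H5NH+; total volume = 0.04384 L, so [C5H5NH+] = 0.002454/0.04384 = 0.05597 M.
Ka(C5H5NH+) = Kw/Kb = 1.0e-14 / 1.7 x 10^-9 = 5.88e-6.
[H^+] = sqrt(Ka x [C5H5NH+]) = sqrt(5.88e-6 x 0.05597) = 0.000574 M.
pH = -log(0.000574) = 3.24.

3.24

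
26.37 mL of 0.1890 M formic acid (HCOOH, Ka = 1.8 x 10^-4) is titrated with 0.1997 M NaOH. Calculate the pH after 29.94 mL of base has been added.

12.25

n(acid) = 0.1890 x 0.02637 = 0.004984 mol; n(NaOH) added = 0.1997 x 0.02994 = 0.005979 mol.
Base is in excess by 0.005979 - 0.004984 = 0.0009951 mol in a total volume of 0.05631 L.
[OH^-] = 0.0009951/0.05631 = 0.01767 M, so pOH = 1.75 and pH = 14.00 - 1.75 = 12.25.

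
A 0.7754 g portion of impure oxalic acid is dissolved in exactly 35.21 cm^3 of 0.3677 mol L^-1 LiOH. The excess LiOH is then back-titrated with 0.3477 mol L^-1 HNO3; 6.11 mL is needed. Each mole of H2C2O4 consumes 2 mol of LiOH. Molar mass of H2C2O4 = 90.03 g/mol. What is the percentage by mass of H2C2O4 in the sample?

62.8%

Total n(LiOH) added = 0.3677 x 0.03521 = 0.01295 mol.
n(HNO3) used = 0.3477 x 0.006110 = 0.002124 mol, which equals the excess n(LiOH).
So n(LiOH) consumed by the sample = 0.01295 - 0.002124 = 0.01082 mol.
n(H2C2O4) = 0.01082 / 2 = 0.005411 mol.
mass H2C2O4 = 0.005411 x 90.03 = 0.4872 g, so %H2C2O4 = 0.4872/0.7754 x 100 = 62.8%.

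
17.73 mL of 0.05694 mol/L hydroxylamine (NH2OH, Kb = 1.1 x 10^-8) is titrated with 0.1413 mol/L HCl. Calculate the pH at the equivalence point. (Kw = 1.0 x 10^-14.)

n(NH2OH) = 0.05694 x 0.01773 = 0.001010 mol; V(HCl) at equivalence = 0.001010/0.1413 = 0.007145 L.
At equivalence the base is fully converted to NH3OH+; total volume = 0.02487 L, so [NH3OH+] = 0.001010/0.02487 = 0.04059 M.
Ka(NH3OH+) = Kw/Kb = 1.0e-14 / 1.1 x 10^-8 = 9.09e-7.
[H^+] = sqrt(Ka x [NH3OH+]) = sqrt(9.09e-7 x 0.04059) = 0.000192 M.
pH = -log(0.000192) = 3.72.

3.72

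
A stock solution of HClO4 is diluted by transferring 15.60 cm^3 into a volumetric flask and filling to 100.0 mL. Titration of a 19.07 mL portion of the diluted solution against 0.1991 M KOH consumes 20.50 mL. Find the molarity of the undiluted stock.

n(KOH) = 0.1991 x 0.02050 = 0.004082 mol.
n(HClO4) in the aliquot = 0.004082 mol.
[diluted HClO4] = 0.004082 / 0.01907 = 0.2140 M.
Dilution factor = 100.0/15.60 = 6.410, so [stock] = 0.2140 x 6.410 = 1.37 M.

1.37 M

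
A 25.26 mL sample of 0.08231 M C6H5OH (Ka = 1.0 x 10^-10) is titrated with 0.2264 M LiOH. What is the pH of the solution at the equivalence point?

11.39

n(C6H5OH) = 0.08231 x 0.02526 = 0.002079 mol; V(LiOH) at equivalence = 0.002079/0.2264 = 0.009184 L.
At equivalence all the acid is converted to C6H5O-; total volume = 0.02526 + 0.009184 = 0.03444 L, so [C6H5O-] = 0.002079/0.03444 = 0.06036 M.
Kb = Kw/Ka = 1.0e-14 / 1.0 x 10^-10 = 0.000100.
[OH^-] = sqrt(Kb x [C6H5O-]) = sqrt(0.000100 x 0.06036) = 0.00246 M.
pOH = 2.61, so pH = 14.00 - 2.61 = 11.39.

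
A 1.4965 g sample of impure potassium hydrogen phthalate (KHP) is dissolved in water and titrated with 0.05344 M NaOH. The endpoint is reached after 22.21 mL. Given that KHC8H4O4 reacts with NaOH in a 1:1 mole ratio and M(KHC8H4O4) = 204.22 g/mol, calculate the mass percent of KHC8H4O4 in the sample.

n(NaOH) = 0.05344 x 0.02221 = 0.001187 mol.
n(KHC8H4O4) = 0.001187 / 1 = 0.001187 mol.
mass of KHC8H4O4 = 0.001187 x 204.22 = 0.2424 g.
% purity = 0.2424 / 1.4965 x 100 = 16.2%.

16.2%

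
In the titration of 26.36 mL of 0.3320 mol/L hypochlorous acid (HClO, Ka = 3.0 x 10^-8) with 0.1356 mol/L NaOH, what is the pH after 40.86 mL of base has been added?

7.76

Initial n(HClO) = 0.3320 x 0.02636 = 0.008752 mol.
n(NaOH) added = 0.1356 x 0.04086 = 0.005541 mol, converting that many moles of HClO to ClO-.
Remaining n(HClO) = 0.003211 mol; n(ClO-) = 0.005541 mol.
By Henderson-Hasselbalch, pH = pKa + log([A^-]/[HA]) = 7.52 + log(0.005541/0.003211) = 7.52 + (+0.24) = 7.76.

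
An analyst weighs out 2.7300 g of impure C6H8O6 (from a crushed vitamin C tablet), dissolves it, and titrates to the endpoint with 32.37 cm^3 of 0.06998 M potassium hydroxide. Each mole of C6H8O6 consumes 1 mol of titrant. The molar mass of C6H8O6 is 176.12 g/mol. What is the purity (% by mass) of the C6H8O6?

14.6%

n(KOH) = 0.06998 x 0.03237 = 0.002265 mol.
n(C6H8O6) = 0.002265 / 1 = 0.002265 mol.
mass of C6H8O6 = 0.002265 x 176.12 = 0.3990 g.
% purity = 0.3990 / 2.7300 x 100 = 14.6%.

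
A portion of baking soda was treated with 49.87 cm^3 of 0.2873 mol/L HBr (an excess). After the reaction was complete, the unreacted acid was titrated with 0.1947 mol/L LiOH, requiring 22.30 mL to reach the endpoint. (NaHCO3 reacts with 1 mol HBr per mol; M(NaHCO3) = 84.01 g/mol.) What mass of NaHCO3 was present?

0.839 g

Total n(HBr) added = 0.2873 x 0.04987 = 0.01433 mol.
n(LiOH) used = 0.1947 x 0.02230 = 0.004342 mol, which equals the excess n(HBr).
So n(HBr) consumed by the sample = 0.01433 - 0.004342 = 0.009986 mol.
n(NaHCO3) = 0.009986 / 1 = 0.009986 mol.
mass = 0.009986 mol x 84.01 g/mol = 0.839 g.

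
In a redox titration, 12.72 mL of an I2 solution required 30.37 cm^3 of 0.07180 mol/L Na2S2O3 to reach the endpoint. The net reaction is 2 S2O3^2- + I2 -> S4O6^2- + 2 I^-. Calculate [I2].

0.0857 M

n(Na2S2O3) = 0.07180 x 0.03037 = 0.002181 mol.
From the balanced equation, 2 mol Na2S2O3 reacts with 1 mol I2, so n(I2) = 0.002181 x 1/2 = 0.001090 mol.
[I2] = 0.001090 / 0.01272 L = 0.0857 M.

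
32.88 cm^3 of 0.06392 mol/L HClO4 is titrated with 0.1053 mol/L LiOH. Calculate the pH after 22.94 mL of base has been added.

11.75

n(acid) = 0.06392 x 0.03288 = 0.002102 mol; n(LiOH) added = 0.1053 x 0.02294 = 0.002416 mol.
Base is in excess by 0.002416 - 0.002102 = 0.0003139 mol in a total volume of 0.05582 L.
[OH^-] = 0.0003139/0.05582 = 0.005623 M, so pOH = 2.25 and pH = 14.00 - 2.25 = 11.75.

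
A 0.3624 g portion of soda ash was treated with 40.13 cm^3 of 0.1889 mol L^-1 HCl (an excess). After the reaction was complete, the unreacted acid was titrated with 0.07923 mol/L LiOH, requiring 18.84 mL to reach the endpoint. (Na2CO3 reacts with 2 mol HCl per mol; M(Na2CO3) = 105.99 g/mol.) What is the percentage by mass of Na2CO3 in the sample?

Total n(HCl) added = 0.1889 x 0.04013 = 0.007581 mol.
n(LiOH) used = 0.07923 x 0.01884 = 0.001493 mol, which equals the excess n(HCl).
So n(HCl) consumed by the sample = 0.007581 - 0.001493 = 0.006088 mol.
n(Na2CO3) = 0.006088 / 2 = 0.003044 mol.
mass Na2CO3 = 0.003044 x 105.99 = 0.3226 g, so %Na2CO3 = 0.3226/0.3624 x 100 = 89.0%.

89.0%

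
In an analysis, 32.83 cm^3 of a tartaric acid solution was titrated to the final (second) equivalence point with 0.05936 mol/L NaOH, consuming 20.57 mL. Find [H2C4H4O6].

0.0186 M

n(NaOH) = 0.05936 x 0.02057 = 0.001221 mol.
At the final (second) equivalence point, 2 mol OH^- react per mol H2C4H4O6, so n(H2C4H4O6) = 0.001221 / 2 = 0.0006105 mol.
[H2C4H4O6] = 0.0006105 / 0.03283 L = 0.0186 M.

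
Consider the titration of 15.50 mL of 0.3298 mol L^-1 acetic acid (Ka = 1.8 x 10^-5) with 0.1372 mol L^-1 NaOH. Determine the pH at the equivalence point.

n(CH3COOH) = 0.3298 x 0.01550 = 0.005112 mol; V(NaOH) at equivalence = 0.005112/0.1372 = 0.03726 L.
At equivalence all the acid is converted to CH3COO-; total volume = 0.01550 + 0.03726 = 0.05276 L, so [CH3COO-] = 0.005112/0.05276 = 0.09689 M.
Kb = Kw/Ka = 1.0e-14 / 1.8 x 10^-5 = 5.56e-10.
[OH^-] = sqrt(Kb x [CH3COO-]) = sqrt(5.56e-10 x 0.09689) = 7.34e-6 M.
pOH = 5.13, so pH = 14.00 - 5.13 = 8.87.

8.87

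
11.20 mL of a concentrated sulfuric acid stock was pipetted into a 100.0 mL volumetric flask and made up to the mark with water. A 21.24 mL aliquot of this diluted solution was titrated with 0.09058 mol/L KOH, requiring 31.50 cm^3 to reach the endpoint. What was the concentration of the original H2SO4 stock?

n(KOH) = 0.09058 x 0.03150 = 0.002853 mol.
n(H2SO4) in the aliquot = 0.002853 x 1/2 = 0.001427 mol.
[diluted H2SO4] = 0.001427 / 0.02124 = 0.06717 M.
Dilution factor = 100.0/11.20 = 8.929, so [stock] = 0.06717 x 8.929 = 0.600 M.

0.600 M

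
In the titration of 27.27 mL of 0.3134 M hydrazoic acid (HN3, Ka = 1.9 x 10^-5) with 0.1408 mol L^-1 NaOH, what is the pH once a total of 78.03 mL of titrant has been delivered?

12.36

n(acid) = 0.3134 x 0.02727 = 0.008546 mol; n(NaOH) added = 0.1408 x 0.07803 = 0.01099 mol.
Base is in excess by 0.01099 - 0.008546 = 0.002440 mol in a total volume of 0.1053 L.
[OH^-] = 0.002440/0.1053 = 0.02317 M, so pOH = 1.64 and pH = 14.00 - 1.64 = 12.36.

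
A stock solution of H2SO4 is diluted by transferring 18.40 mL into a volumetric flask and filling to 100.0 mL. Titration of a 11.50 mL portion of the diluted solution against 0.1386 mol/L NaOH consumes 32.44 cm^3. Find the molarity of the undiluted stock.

1.06 M

n(NaOH) = 0.1386 x 0.03244 = 0.004496 mol.
n(H2SO4) in the aliquot = 0.004496 x 1/2 = 0.002248 mol.
[diluted H2SO4] = 0.002248 / 0.01150 = 0.1955 M.
Dilution factor = 100.0/18.40 = 5.435, so [stock] = 0.1955 x 5.435 = 1.06 M.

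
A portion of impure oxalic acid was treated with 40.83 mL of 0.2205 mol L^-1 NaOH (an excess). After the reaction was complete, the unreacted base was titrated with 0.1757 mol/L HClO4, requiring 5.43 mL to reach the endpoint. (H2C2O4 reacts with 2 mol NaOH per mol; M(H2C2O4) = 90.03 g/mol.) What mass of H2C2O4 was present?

0.362 g

Total n(NaOH) added = 0.2205 x 0.04083 = 0.009003 mol.
n(HClO4) used = 0.1757 x 0.005430 = 0.0009541 mol, which equals the excess n(NaOH).
So n(NaOH) consumed by the sample = 0.009003 - 0.0009541 = 0.008049 mol.
n(H2C2O4) = 0.008049 / 2 = 0.004024 mol.
mass = 0.004024 mol x 90.03 g/mol = 0.362 g.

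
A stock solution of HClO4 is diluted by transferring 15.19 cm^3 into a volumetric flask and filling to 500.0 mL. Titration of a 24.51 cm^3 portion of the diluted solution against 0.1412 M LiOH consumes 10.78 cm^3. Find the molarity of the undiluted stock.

n(LiOH) = 0.1412 x 0.01078 = 0.001522 mol.
n(HClO4) in the aliquot = 0.001522 mol.
[diluted HClO4] = 0.001522 / 0.02451 = 0.06210 M.
Dilution factor = 500.0/15.19 = 32.92, so [stock] = 0.06210 x 32.92 = 2.04 M.

2.04 M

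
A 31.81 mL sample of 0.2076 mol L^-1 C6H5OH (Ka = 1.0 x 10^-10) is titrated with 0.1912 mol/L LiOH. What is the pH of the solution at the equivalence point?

11.50

n(C6H5OH) = 0.2076 x 0.03181 = 0.006604 mol; V(LiOH) at equivalence = 0.006604/0.1912 = 0.03454 L.
At equivalence all the acid is converted to C6H5O-; total volume = 0.03181 + 0.03454 = 0.06635 L, so [C6H5O-] = 0.006604/0.06635 = 0.09953 M.
Kb = Kw/Ka = 1.0e-14 / 1.0 x 10^-10 = 0.000100.
[OH^-] = sqrt(Kb x [C6H5O-]) = sqrt(0.000100 x 0.09953) = 0.00315 M.
pOH = 2.50, so pH = 14.00 - 2.50 = 11.50.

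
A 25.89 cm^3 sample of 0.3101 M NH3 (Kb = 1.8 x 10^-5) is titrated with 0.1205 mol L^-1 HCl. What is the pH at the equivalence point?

n(NH3) = 0.3101 x 0.02589 = 0.008028 mol; V(HCl) at equivalence = 0.008028/0.1205 = 0.06663 L.
At equivalence the base is fully converted to NH4+; total volume = 0.09252 L, so [NH4+] = 0.008028/0.09252 = 0.08678 M.
Ka(NH4+) = Kw/Kb = 1.0e-14 / 1.8 x 10^-5 = 5.56e-10.
[H^+] = sqrt(Ka x [NH4+]) = sqrt(5.56e-10 x 0.08678) = 6.94e-6 M.
pH = -log(6.94e-6) = 5.16.

5.16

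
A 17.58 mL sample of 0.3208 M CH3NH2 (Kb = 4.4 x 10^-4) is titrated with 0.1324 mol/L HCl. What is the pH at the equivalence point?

n(CH3NH2) = 0.3208 x 0.01758 = 0.005640 mol; V(HCl) at equivalence = 0.005640/0.1324 = 0.04260 L.
At equivalence the base is fully converted to CH3NH3+; total volume = 0.06018 L, so [CH3NH3+] = 0.005640/0.06018 = 0.09372 M.
Ka(CH3NH3+) = Kw/Kb = 1.0e-14 / 4.4 x 10^-4 = 2.27e-11.
[H^+] = sqrt(Ka x [CH3NH3+]) = sqrt(2.27e-11 x 0.09372) = 1.46e-6 M.
pH = -log(1.46e-6) = 5.84.

5.84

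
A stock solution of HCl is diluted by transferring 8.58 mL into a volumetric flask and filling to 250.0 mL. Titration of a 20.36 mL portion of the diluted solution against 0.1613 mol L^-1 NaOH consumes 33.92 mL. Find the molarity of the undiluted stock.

n(NaOH) = 0.1613 x 0.03392 = 0.005471 mol.
n(HCl) in the aliquot = 0.005471 mol.
[diluted HCl] = 0.005471 / 0.02036 = 0.2687 M.
Dilution factor = 250.0/8.580 = 29.14, so [stock] = 0.2687 x 29.14 = 7.83 M.

7.83 M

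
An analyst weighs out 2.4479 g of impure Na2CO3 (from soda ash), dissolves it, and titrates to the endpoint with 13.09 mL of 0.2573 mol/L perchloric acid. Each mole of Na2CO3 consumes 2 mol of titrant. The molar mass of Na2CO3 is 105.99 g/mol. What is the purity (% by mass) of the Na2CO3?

7.29%

n(HClO4) = 0.2573 x 0.01309 = 0.003368 mol.
n(Na2CO3) = 0.003368 / 2 = 0.001684 mol.
mass of Na2CO3 = 0.001684 x 105.99 = 0.1785 g.
% purity = 0.1785 / 2.4479 x 100 = 7.29%.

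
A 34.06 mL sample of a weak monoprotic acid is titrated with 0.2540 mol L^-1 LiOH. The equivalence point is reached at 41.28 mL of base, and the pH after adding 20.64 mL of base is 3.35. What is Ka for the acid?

4.5 x 10^-4

20.64 mL is half of the equivalence volume, so this is the half-equivalence point where [HA] = [A^-].
At half-equivalence pH = pKa, so pKa = 3.35.
Ka = 10^(-3.35) = 4.5 x 10^-4.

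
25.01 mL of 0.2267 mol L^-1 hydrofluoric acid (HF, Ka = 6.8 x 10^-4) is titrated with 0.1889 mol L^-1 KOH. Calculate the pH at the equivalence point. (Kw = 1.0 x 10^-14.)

8.09

n(HF) = 0.2267 x 0.02501 = 0.005670 mol; V(KOH) at equivalence = 0.005670/0.1889 = 0.03001 L.
At equivalence all the acid is converted to F-; total volume = 0.02501 + 0.03001 = 0.05502 L, so [F-] = 0.005670/0.05502 = 0.1030 M.
Kb = Kw/Ka = 1.0e-14 / 6.8 x 10^-4 = 1.47e-11.
[OH^-] = sqrt(Kb x [F-]) = sqrt(1.47e-11 x 0.1030) = 1.23e-6 M.
pOH = 5.91, so pH = 14.00 - 5.91 = 8.09.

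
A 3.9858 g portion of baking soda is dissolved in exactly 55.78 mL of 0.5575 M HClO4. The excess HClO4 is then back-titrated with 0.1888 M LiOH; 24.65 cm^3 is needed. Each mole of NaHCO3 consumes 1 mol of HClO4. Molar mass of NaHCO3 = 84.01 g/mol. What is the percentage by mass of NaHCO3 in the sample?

55.7%

Total n(HClO4) added = 0.5575 x 0.05578 = 0.03110 mol.
n(LiOH) used = 0.1888 x 0.02465 = 0.004654 mol, which equals the excess n(HClO4).
So n(HClO4) consumed by the sample = 0.03110 - 0.004654 = 0.02644 mol.
n(NaHCO3) = 0.02644 / 1 = 0.02644 mol.
mass NaHCO3 = 0.02644 x 84.01 = 2.222 g, so %NaHCO3 = 2.222/3.9858 x 100 = 55.7%.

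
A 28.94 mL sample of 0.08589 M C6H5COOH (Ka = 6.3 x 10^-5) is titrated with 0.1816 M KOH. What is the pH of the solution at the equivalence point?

n(C6H5COOH) = 0.08589 x 0.02894 = 0.002486 mol; V(KOH) at equivalence = 0.002486/0.1816 = 0.01369 L.
At equivalence all the acid is converted to C6H5COO-; total volume = 0.02894 + 0.01369 = 0.04263 L, so [C6H5COO-] = 0.002486/0.04263 = 0.05831 M.
Kb = Kw/Ka = 1.0e-14 / 6.3 x 10^-5 = 1.59e-10.
[OH^-] = sqrt(Kb x [C6H5COO-]) = sqrt(1.59e-10 x 0.05831) = 3.04e-6 M.
pOH = 5.52, so pH = 14.00 - 5.52 = 8.48.

8.48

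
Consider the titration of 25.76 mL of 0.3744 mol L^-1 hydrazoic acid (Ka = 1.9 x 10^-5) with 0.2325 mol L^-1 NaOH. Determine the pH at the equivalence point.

8.94

n(HN3) = 0.3744 x 0.02576 = 0.009645 mol; V(NaOH) at equivalence = 0.009645/0.2325 = 0.04148 L.
At equivalence all the acid is converted to N3-; total volume = 0.02576 + 0.04148 = 0.06724 L, so [N3-] = 0.009645/0.06724 = 0.1434 M.
Kb = Kw/Ka = 1.0e-14 / 1.9 x 10^-5 = 5.26e-10.
[OH^-] = sqrt(Kb x [N3-]) = sqrt(5.26e-10 x 0.1434) = 8.69e-6 M.
pOH = 5.06, so pH = 14.00 - 5.06 = 8.94.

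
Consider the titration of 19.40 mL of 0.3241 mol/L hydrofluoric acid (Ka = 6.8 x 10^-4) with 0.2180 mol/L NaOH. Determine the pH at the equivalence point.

n(HF) = 0.3241 x 0.01940 = 0.006288 mol; V(NaOH) at equivalence = 0.006288/0.2180 = 0.02884 L.
At equivalence all the acid is converted to F-; total volume = 0.01940 + 0.02884 = 0.04824 L, so [F-] = 0.006288/0.04824 = 0.1303 M.
Kb = Kw/Ka = 1.0e-14 / 6.8 x 10^-4 = 1.47e-11.
[OH^-] = sqrt(Kb x [F-]) = sqrt(1.47e-11 x 0.1303) = 1.38e-6 M.
pOH = 5.86, so pH = 14.00 - 5.86 = 8.14.

8.14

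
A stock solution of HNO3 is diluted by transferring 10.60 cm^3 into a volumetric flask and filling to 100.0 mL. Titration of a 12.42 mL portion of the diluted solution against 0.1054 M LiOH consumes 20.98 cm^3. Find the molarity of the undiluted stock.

n(LiOH) = 0.1054 x 0.02098 = 0.002211 mol.
n(HNO3) in the aliquot = 0.002211 mol.
[diluted HNO3] = 0.002211 / 0.01242 = 0.1780 M.
Dilution factor = 100.0/10.60 = 9.434, so [stock] = 0.1780 x 9.434 = 1.68 M.

1.68 M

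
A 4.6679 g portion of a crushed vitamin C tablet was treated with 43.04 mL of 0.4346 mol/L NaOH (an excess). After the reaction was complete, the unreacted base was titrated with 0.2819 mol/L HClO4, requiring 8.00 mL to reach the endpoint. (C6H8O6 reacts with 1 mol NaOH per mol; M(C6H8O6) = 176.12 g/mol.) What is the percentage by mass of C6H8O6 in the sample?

62.1%

Total n(NaOH) added = 0.4346 x 0.04304 = 0.01871 mol.
n(HClO4) used = 0.2819 x 0.008000 = 0.002255 mol, which equals the excess n(NaOH).
So n(NaOH) consumed by the sample = 0.01871 - 0.002255 = 0.01645 mol.
n(C6H8O6) = 0.01645 / 1 = 0.01645 mol.
mass C6H8O6 = 0.01645 x 176.12 = 2.897 g, so %C6H8O6 = 2.897/4.6679 x 100 = 62.1%.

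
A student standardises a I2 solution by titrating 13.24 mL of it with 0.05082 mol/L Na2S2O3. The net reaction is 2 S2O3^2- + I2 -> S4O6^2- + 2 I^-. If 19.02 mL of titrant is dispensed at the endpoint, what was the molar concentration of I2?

0.0365 M

n(Na2S2O3) = 0.05082 x 0.01902 = 0.0009666 mol.
From the balanced equation, 2 mol Na2S2O3 reacts with 1 mol I2, so n(I2) = 0.0009666 x 1/2 = 0.0004833 mol.
[I2] = 0.0004833 / 0.01324 L = 0.0365 M.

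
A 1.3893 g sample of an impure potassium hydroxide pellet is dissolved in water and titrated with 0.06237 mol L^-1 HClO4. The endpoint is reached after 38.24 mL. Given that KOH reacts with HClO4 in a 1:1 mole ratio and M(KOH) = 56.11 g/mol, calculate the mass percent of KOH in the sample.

9.63%

n(HClO4) = 0.06237 x 0.03824 = 0.002385 mol.
n(KOH) = 0.002385 / 1 = 0.002385 mol.
mass of KOH = 0.002385 x 56.11 = 0.1338 g.
% purity = 0.1338 / 1.3893 x 100 = 9.63%.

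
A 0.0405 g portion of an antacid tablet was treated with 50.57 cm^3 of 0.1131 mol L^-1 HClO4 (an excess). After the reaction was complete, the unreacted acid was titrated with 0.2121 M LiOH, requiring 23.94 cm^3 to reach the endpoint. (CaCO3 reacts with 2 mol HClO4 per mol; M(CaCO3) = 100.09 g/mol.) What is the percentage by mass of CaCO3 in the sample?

79.3%

Total n(HClO4) added = 0.1131 x 0.05057 = 0.005719 mol.
n(LiOH) used = 0.2121 x 0.02394 = 0.005078 mol, which equals the excess n(HClO4).
So n(HClO4) consumed by the sample = 0.005719 - 0.005078 = 0.0006418 mol.
n(CaCO3) = 0.0006418 / 2 = 0.0003209 mol.
mass CaCO3 = 0.0003209 x 100.09 = 0.03212 g, so %CaCO3 = 0.03212/0.0405 x 100 = 79.3%.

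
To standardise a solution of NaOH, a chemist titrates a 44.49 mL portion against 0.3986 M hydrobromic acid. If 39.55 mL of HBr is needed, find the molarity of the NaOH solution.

0.354 M

n(HBr) delivered = 0.3986 x 0.03955 = 0.01576 mol.
For a 1:1 reaction, n(NaOH) = 0.01576 mol.
[NaOH] = 0.01576 mol / 0.04449 L = 0.354 M.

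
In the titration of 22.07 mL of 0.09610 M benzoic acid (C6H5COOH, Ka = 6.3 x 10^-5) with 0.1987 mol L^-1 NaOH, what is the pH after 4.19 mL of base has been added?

4.01

Initial n(C6H5COOH) = 0.09610 x 0.02207 = 0.002121 mol.
n(NaOH) added = 0.1987 x 0.004190 = 0.0008326 mol, converting that many moles of C6H5COOH to C6H5COO-.
Remaining n(C6H5COOH) = 0.001288 mol; n(C6H5COO-) = 0.0008326 mol.
By Henderson-Hasselbalch, pH = pKa + log([A^-]/[HA]) = 4.20 + log(0.0008326/0.001288) = 4.20 + (-0.19) = 4.01.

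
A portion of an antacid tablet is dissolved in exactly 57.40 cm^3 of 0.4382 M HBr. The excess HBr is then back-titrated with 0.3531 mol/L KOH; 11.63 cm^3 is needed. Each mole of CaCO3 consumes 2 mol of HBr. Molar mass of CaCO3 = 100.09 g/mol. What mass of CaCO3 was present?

1.05 g

Total n(HBr) added = 0.4382 x 0.05740 = 0.02515 mol.
n(KOH) used = 0.3531 x 0.01163 = 0.004107 mol, which equals the excess n(HBr).
So n(HBr) consumed by the sample = 0.02515 - 0.004107 = 0.02105 mol.
n(CaCO3) = 0.02105 / 2 = 0.01052 mol.
mass = 0.01052 mol x 100.09 g/mol = 1.05 g.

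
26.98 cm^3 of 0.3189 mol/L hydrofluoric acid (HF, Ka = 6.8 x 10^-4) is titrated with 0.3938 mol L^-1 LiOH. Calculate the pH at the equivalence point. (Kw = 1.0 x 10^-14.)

8.21

n(HF) = 0.3189 x 0.02698 = 0.008604 mol; V(LiOH) at equivalence = 0.008604/0.3938 = 0.02185 L.
At equivalence all the acid is converted to F-; total volume = 0.02698 + 0.02185 = 0.04883 L, so [F-] = 0.008604/0.04883 = 0.1762 M.
Kb = Kw/Ka = 1.0e-14 / 6.8 x 10^-4 = 1.47e-11.
[OH^-] = sqrt(Kb x [F-]) = sqrt(1.47e-11 x 0.1762) = 1.61e-6 M.
pOH = 5.79, so pH = 14.00 - 5.79 = 8.21.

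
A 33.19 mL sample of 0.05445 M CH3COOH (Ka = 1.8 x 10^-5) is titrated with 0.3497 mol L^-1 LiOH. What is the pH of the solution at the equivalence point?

8.71

n(CH3COOH) = 0.05445 x 0.03319 = 0.001807 mol; V(LiOH) at equivalence = 0.001807/0.3497 = 0.005168 L.
At equivalence all the acid is converted to CH3COO-; total volume = 0.03319 + 0.005168 = 0.03836 L, so [CH3COO-] = 0.001807/0.03836 = 0.04711 M.
Kb = Kw/Ka = 1.0e-14 / 1.8 x 10^-5 = 5.56e-10.
[OH^-] = sqrt(Kb x [CH3COO-]) = sqrt(5.56e-10 x 0.04711) = 5.12e-6 M.
pOH = 5.29, so pH = 14.00 - 5.29 = 8.71.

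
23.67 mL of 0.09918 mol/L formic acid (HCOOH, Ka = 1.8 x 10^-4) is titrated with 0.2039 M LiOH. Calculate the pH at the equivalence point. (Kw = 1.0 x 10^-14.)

8.28

n(HCOOH) = 0.09918 x 0.02367 = 0.002348 mol; V(LiOH) at equivalence = 0.002348/0.2039 = 0.01151 L.
At equivalence all the acid is converted to HCOO-; total volume = 0.02367 + 0.01151 = 0.03518 L, so [HCOO-] = 0.002348/0.03518 = 0.06672 M.
Kb = Kw/Ka = 1.0e-14 / 1.8 x 10^-4 = 5.56e-11.
[OH^-] = sqrt(Kb x [HCOO-]) = sqrt(5.56e-11 x 0.06672) = 1.93e-6 M.
pOH = 5.72, so pH = 14.00 - 5.72 = 8.28.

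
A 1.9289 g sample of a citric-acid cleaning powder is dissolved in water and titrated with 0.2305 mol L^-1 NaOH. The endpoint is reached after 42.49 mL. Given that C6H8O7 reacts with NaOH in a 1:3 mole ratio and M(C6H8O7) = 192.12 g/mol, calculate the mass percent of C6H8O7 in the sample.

32.5%

n(NaOH) = 0.2305 x 0.04249 = 0.009794 mol.
n(C6H8O7) = 0.009794 / 3 = 0.003265 mol.
mass of C6H8O7 = 0.003265 x 192.12 = 0.6272 g.
% purity = 0.6272 / 1.9289 x 100 = 32.5%.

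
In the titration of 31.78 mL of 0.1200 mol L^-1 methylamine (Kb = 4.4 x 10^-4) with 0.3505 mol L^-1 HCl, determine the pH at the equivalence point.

5.85

n(CH3NH2) = 0.1200 x 0.03178 = 0.003814 mol; V(HCl) at equivalence = 0.003814/0.3505 = 0.01088 L.
At equivalence the base is fully converted to CH3NH3+; total volume = 0.04266 L, so [CH3NH3+] = 0.003814/0.04266 = 0.08939 M.
Ka(CH3NH3+) = Kw/Kb = 1.0e-14 / 4.4 x 10^-4 = 2.27e-11.
[H^+] = sqrt(Ka x [CH3NH3+]) = sqrt(2.27e-11 x 0.08939) = 1.43e-6 M.
pH = -log(1.43e-6) = 5.85.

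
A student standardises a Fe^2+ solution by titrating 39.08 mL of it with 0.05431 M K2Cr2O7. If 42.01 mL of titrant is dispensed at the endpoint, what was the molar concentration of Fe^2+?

n(K2Cr2O7) = 0.05431 x 0.04201 = 0.002282 mol.
From the balanced equation, 1 mol K2Cr2O7 reacts with 6 mol Fe^2+, so n(Fe^2+) = 0.002282 x 6/1 = 0.01369 mol.
[Fe^2+] = 0.01369 / 0.03908 L = 0.350 M.

0.350 M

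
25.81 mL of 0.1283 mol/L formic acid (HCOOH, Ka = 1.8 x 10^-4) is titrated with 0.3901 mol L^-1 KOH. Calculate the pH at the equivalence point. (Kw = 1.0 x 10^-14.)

n(HCOOH) = 0.1283 x 0.02581 = 0.003311 mol; V(KOH) at equivalence = 0.003311/0.3901 = 0.008489 L.
At equivalence all the acid is converted to HCOO-; total volume = 0.02581 + 0.008489 = 0.03430 L, so [HCOO-] = 0.003311/0.03430 = 0.09655 M.
Kb = Kw/Ka = 1.0e-14 / 1.8 x 10^-4 = 5.56e-11.
[OH^-] = sqrt(Kb x [HCOO-]) = sqrt(5.56e-11 x 0.09655) = 2.32e-6 M.
pOH = 5.64, so pH = 14.00 - 5.64 = 8.36.

8.36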